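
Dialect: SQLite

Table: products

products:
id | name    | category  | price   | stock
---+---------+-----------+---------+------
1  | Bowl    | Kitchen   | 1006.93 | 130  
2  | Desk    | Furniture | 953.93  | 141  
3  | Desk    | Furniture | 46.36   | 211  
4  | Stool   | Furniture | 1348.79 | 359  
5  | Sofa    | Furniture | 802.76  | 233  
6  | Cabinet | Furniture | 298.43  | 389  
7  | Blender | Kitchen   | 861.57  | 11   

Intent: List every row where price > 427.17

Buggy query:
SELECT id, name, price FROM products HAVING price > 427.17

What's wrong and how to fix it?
Bug: HAVING filters the output of aggregation, but this query has no GROUP BY and no aggregate functions, so SQLite rejects it (HAVING clause on a non-aggregate query); the condition here is per row

Fix: Use WHERE for row-level filtering

Corrected query:
SELECT id, name, price FROM products WHERE price > 427.17

Result:
id | name    | price  
---+---------+--------
1  | Bowl    | 1006.93
2  | Desk    | 953.93 
4  | Stool   | 1348.79
5  | Sofa    | 802.76 
7  | Blender | 861.57 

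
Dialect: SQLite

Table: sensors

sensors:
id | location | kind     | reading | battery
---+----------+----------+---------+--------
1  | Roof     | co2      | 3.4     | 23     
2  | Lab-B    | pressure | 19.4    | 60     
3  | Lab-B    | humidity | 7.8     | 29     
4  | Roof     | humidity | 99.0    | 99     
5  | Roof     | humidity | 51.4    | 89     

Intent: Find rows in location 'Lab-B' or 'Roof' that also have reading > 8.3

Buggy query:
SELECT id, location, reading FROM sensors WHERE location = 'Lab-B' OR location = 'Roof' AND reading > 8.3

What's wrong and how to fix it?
Bug: Without parentheses, AND is evaluated before OR, so the reading filter only applies to the 'Roof' branch

Fix: Add parentheses around the OR so the AND applies to both alternatives

Corrected query:
SELECT id, location, reading FROM sensors WHERE (location = 'Lab-B' OR location = 'Roof') AND reading > 8.3

Result:
id | location | reading
---+----------+--------
2  | Lab-B    | 19.4   
4  | Roof     | 99     
5  | Roof     | 51.4   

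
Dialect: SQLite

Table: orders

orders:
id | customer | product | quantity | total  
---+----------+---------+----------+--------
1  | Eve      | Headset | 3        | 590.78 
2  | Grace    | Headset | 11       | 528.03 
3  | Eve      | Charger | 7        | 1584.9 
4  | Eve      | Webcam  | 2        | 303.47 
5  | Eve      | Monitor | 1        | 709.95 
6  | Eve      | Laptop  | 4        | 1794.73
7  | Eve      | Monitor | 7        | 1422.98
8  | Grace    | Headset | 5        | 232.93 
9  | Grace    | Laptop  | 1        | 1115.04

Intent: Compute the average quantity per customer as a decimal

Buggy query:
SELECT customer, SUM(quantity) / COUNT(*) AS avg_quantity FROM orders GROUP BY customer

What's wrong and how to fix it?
Bug: Both operands are integers, so '/' performs integer division and truncates

Fix: Cast one side to REAL so the division keeps the fractional part

Corrected query:
SELECT customer, SUM(quantity) * 1.0 / COUNT(*) AS avg_quantity FROM orders GROUP BY customer

Result:
customer | avg_quantity
---------+-------------
Eve      | 4           
Grace    | 5.666667    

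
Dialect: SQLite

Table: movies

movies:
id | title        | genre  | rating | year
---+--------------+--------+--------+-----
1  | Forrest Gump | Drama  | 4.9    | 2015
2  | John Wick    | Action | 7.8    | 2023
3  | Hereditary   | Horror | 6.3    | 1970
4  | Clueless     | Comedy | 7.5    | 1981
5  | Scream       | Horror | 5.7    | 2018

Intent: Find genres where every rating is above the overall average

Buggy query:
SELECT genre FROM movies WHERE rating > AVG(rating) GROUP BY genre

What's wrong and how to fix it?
Bug: AVG() is an aggregate; it can't sit directly in WHERE

Fix: Compute the overall average in a scalar subquery and compare each group's MIN against it in HAVING

Corrected query:
SELECT genre FROM movies GROUP BY genre HAVING MIN(rating) > (SELECT AVG(rating) FROM movies)

Result:
genre 
------
Action
Comedy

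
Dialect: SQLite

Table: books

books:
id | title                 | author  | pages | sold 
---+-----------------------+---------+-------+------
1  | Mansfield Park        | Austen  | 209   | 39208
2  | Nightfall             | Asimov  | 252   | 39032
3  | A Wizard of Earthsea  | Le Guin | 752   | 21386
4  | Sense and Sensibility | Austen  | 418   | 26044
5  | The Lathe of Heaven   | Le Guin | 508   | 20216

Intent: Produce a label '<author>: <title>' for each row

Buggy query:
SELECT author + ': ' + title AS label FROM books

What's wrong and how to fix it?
Bug: '+' is numeric addition; on text columns SQLite converts them to 0 instead of concatenating

Fix: Replace + with || to concatenate text

Corrected query:
SELECT author || ': ' || title AS label FROM books

Result:
label                        
-----------------------------
Austen: Mansfield Park       
Asimov: Nightfall            
Le Guin: A Wizard of Earthsea
Austen: Sense and Sensibility
Le Guin: The Lathe of Heaven 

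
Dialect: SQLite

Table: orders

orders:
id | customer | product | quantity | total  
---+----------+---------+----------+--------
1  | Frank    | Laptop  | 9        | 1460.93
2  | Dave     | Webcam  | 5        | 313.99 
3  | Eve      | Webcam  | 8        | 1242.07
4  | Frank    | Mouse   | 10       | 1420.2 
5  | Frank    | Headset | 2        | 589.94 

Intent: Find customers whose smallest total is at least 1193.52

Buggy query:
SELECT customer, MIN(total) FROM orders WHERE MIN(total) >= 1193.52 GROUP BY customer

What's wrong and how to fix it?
Bug: MIN() in WHERE is a misuse of aggregate

Fix: Use HAVING for the per-group MIN condition

Corrected query:
SELECT customer, MIN(total) FROM orders GROUP BY customer HAVING MIN(total) >= 1193.52

Result:
customer | MIN(total)
---------+-----------
Eve      | 1242.07   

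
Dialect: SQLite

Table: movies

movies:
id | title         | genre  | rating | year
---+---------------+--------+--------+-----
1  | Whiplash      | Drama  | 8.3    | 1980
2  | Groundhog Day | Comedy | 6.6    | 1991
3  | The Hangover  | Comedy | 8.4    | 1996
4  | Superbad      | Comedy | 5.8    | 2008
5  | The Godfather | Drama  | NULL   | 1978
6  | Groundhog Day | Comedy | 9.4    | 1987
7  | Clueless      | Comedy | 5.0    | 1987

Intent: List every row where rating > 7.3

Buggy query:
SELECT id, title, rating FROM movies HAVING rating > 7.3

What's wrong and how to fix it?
Bug: This is a non-aggregate query (no GROUP BY, no aggregates), so in SQLite the HAVING clause is invalid here; a row-level condition belongs in WHERE

Fix: Replace HAVING with WHERE since the condition applies to individual rows

Corrected query:
SELECT id, title, rating FROM movies WHERE rating > 7.3

Result:
id | title         | rating
---+---------------+-------
1  | Whiplash      | 8.3   
3  | The Hangover  | 8.4   
6  | Groundhog Day | 9.4   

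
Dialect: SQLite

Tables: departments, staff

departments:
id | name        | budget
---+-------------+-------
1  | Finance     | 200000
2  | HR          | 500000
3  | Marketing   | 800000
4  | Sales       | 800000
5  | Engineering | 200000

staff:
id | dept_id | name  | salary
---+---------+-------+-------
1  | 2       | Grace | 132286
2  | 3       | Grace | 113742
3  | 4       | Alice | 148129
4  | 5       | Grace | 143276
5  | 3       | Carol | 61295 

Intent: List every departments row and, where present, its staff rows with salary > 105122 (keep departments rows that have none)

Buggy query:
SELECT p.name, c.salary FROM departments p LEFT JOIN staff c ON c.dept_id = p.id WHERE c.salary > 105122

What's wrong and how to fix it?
Bug: Filtering c.salary in WHERE discards the NULL rows produced by LEFT JOIN, turning it into an inner join

Fix: Put 'c.salary > 105122' in the JOIN's ON clause instead of WHERE

Corrected query:
SELECT p.name, c.salary FROM departments p LEFT JOIN staff c ON c.dept_id = p.id AND c.salary > 105122

Result:
name        | salary
------------+-------
Finance     | NULL  
HR          | 132286
Marketing   | 113742
Sales       | 148129
Engineering | 143276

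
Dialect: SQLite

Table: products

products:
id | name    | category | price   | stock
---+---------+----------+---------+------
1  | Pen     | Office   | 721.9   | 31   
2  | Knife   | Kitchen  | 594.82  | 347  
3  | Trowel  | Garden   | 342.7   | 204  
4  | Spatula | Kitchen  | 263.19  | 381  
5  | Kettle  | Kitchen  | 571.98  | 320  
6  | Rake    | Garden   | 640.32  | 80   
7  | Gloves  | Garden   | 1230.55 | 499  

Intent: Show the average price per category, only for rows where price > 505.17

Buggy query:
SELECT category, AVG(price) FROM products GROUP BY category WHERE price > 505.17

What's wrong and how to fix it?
Bug: WHERE cannot follow GROUP BY

Fix: Move the WHERE clause before GROUP BY

Corrected query:
SELECT category, AVG(price) FROM products WHERE price > 505.17 GROUP BY category

Result:
category | AVG(price)
---------+-----------
Garden   | 935.435   
Kitchen  | 583.4     
Office   | 721.9     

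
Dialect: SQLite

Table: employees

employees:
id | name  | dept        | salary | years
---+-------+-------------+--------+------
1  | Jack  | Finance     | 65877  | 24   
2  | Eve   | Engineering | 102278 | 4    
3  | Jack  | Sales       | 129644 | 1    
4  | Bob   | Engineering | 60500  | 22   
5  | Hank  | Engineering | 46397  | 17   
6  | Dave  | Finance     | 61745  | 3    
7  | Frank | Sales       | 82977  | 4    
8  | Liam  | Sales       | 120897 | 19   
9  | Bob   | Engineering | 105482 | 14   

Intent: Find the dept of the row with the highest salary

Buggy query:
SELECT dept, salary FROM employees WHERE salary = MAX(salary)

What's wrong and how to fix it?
Bug: WHERE is evaluated per row; an aggregate over the whole table isn't defined there

Fix: Wrap MAX in a scalar subquery so WHERE compares against a single value

Corrected query:
SELECT dept, salary FROM employees WHERE salary = (SELECT MAX(salary) FROM employees)

Result:
dept  | salary
------+-------
Sales | 129644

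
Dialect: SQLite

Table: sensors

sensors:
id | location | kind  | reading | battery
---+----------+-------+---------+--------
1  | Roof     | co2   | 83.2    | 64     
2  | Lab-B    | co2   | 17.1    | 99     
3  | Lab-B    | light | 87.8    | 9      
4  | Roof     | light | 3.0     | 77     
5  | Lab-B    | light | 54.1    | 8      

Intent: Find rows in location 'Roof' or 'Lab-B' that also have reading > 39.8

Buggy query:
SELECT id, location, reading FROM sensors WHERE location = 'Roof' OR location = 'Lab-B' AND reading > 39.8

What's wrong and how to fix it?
Bug: Without parentheses, AND is evaluated before OR, so the reading filter only applies to the 'Lab-B' branch

Fix: Group the OR with parentheses (or use IN), then AND the threshold

Corrected query:
SELECT id, location, reading FROM sensors WHERE (location = 'Roof' OR location = 'Lab-B') AND reading > 39.8

Result:
id | location | reading
---+----------+--------
1  | Roof     | 83.2   
3  | Lab-B    | 87.8   
5  | Lab-B    | 54.1   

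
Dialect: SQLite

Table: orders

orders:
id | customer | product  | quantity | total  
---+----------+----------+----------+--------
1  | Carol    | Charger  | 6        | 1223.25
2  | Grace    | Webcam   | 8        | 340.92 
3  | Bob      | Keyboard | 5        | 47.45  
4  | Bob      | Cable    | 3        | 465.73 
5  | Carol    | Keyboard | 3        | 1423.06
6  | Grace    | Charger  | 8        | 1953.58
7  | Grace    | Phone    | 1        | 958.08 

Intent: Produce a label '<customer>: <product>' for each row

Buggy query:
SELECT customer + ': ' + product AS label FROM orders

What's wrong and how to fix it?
Bug: SQLite uses || for string concatenation; + coerces text to numbers (yielding 0)

Fix: Use the || operator for string concatenation

Corrected query:
SELECT customer || ': ' || product AS label FROM orders

Result:
label          
---------------
Carol: Charger 
Grace: Webcam  
Bob: Keyboard  
Bob: Cable     
Carol: Keyboard
Grace: Charger 
Grace: Phone   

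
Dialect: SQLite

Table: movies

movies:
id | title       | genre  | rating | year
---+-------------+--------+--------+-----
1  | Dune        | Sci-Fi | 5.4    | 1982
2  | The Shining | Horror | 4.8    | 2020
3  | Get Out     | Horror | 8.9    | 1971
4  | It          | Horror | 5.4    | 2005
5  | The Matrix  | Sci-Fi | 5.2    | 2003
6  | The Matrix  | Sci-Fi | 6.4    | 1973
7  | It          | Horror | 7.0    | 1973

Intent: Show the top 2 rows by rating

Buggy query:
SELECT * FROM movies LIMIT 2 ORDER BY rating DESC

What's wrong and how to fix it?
Bug: ORDER BY cannot follow LIMIT; LIMIT is the final clause

Fix: Sort with ORDER BY, then apply LIMIT

Corrected query:
SELECT * FROM movies ORDER BY rating DESC LIMIT 2

Result:
id | title   | genre  | rating | year
---+---------+--------+--------+-----
3  | Get Out | Horror | 8.9    | 1971
7  | It      | Horror | 7      | 1973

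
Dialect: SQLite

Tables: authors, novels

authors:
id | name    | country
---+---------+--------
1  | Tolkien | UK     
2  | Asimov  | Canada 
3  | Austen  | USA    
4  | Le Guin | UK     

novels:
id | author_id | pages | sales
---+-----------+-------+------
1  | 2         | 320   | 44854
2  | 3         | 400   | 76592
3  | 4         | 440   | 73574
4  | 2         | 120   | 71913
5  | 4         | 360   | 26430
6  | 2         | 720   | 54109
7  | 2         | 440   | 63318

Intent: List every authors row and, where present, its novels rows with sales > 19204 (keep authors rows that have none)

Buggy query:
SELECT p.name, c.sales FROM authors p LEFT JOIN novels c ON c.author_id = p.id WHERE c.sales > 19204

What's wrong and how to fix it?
Bug: Filtering c.sales in WHERE discards the NULL rows produced by LEFT JOIN, turning it into an inner join

Fix: Put 'c.sales > 19204' in the JOIN's ON clause instead of WHERE

Corrected query:
SELECT p.name, c.sales FROM authors p LEFT JOIN novels c ON c.author_id = p.id AND c.sales > 19204

Result:
name    | sales
--------+------
Tolkien | NULL 
Asimov  | 44854
Asimov  | 54109
Asimov  | 63318
Asimov  | 71913
Austen  | 76592
Le Guin | 26430
Le Guin | 73574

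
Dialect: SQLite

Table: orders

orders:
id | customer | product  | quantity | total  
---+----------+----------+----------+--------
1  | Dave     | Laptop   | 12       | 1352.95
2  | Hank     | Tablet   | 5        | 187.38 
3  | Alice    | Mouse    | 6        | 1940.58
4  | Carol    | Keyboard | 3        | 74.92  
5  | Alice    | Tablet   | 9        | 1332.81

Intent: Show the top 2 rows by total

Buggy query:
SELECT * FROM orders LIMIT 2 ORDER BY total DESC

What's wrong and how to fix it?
Bug: ORDER BY cannot follow LIMIT; LIMIT is the final clause

Fix: Swap the clauses: ORDER BY first, then LIMIT

Corrected query:
SELECT * FROM orders ORDER BY total DESC LIMIT 2

Result:
id | customer | product | quantity | total  
---+----------+---------+----------+--------
3  | Alice    | Mouse   | 6        | 1940.58
1  | Dave     | Laptop  | 12       | 1352.95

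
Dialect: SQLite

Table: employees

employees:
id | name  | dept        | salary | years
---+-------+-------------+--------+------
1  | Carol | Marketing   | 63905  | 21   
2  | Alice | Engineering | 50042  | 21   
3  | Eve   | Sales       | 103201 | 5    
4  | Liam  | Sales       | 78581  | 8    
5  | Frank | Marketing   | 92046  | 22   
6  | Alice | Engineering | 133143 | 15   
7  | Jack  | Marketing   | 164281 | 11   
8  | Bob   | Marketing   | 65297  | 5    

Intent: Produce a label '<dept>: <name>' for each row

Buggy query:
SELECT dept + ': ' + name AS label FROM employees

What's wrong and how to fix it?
Bug: '+' is numeric addition; on text columns SQLite converts them to 0 instead of concatenating

Fix: Replace + with || to concatenate text

Corrected query:
SELECT dept || ': ' || name AS label FROM employees

Result:
label             
------------------
Marketing: Carol  
Engineering: Alice
Sales: Eve        
Sales: Liam       
Marketing: Frank  
Engineering: Alice
Marketing: Jack   
Marketing: Bob    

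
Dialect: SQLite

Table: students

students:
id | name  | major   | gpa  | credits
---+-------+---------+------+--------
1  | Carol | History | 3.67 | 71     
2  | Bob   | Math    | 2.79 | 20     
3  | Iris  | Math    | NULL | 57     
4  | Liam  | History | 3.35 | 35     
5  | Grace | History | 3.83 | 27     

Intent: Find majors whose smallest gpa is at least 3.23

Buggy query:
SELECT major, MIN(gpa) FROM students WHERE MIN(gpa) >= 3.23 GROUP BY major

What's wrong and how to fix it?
Bug: MIN() in WHERE is a misuse of aggregate

Fix: Use HAVING for the per-group MIN condition

Corrected query:
SELECT major, MIN(gpa) FROM students GROUP BY major HAVING MIN(gpa) >= 3.23

Result:
major   | MIN(gpa)
--------+---------
History | 3.35    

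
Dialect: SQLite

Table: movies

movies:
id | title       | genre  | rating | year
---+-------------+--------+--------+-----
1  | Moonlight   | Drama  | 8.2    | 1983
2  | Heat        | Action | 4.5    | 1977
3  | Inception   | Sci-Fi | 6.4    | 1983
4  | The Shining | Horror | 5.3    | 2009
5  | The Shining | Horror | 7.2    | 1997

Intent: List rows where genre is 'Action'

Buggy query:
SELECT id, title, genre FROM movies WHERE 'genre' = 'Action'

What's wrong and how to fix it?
Bug: 'genre' in single quotes is a string literal, not the column; the comparison is literal-vs-literal and never true

Fix: Reference the column as genre without single quotes

Corrected query:
SELECT id, title, genre FROM movies WHERE genre = 'Action'

Result:
id | title | genre 
---+-------+-------
2  | Heat  | Action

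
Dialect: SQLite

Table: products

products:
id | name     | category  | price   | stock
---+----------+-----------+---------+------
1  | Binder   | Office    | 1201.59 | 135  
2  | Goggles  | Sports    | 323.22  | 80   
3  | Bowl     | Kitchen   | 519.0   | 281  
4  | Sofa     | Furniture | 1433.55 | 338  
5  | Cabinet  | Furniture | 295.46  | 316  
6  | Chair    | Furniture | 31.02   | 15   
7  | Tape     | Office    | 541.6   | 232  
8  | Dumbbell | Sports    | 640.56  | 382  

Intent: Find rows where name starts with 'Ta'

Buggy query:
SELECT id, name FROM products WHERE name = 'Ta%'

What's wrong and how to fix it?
Bug: '=' compares the literal string including the % character; pattern matching needs LIKE

Fix: Use LIKE for wildcard pattern matching

Corrected query:
SELECT id, name FROM products WHERE name LIKE 'Ta%'

Result:
id | name
---+-----
7  | Tape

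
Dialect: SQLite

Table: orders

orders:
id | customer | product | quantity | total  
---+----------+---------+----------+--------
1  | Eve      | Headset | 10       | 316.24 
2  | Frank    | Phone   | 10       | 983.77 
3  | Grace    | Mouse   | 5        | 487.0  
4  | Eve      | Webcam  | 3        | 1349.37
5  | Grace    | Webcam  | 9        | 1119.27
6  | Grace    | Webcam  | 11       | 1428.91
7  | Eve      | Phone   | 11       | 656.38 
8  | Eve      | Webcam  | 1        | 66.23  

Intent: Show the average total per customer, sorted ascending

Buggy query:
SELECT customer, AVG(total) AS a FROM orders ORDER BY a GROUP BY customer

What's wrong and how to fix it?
Bug: ORDER BY appears before GROUP BY; SQL clause order requires GROUP BY first

Fix: Reorder: SELECT … FROM … GROUP BY … ORDER BY …

Corrected query:
SELECT customer, AVG(total) AS a FROM orders GROUP BY customer ORDER BY a

Result:
customer | a          
---------+------------
Eve      | 597.055    
Frank    | 983.77     
Grace    | 1011.726667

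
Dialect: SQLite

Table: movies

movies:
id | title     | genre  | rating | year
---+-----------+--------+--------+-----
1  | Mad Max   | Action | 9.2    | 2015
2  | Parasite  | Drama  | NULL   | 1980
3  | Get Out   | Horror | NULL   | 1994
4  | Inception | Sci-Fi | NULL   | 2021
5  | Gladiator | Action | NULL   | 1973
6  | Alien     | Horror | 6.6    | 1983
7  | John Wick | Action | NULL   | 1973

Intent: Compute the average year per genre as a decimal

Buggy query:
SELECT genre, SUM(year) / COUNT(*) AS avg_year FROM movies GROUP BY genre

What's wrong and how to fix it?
Bug: Both operands are integers, so '/' performs integer division and truncates

Fix: Cast one side to REAL so the division keeps the fractional part

Corrected query:
SELECT genre, SUM(year) * 1.0 / COUNT(*) AS avg_year FROM movies GROUP BY genre

Result:
genre  | avg_year
-------+---------
Action | 1987    
Drama  | 1980    
Horror | 1988.5  
Sci-Fi | 2021    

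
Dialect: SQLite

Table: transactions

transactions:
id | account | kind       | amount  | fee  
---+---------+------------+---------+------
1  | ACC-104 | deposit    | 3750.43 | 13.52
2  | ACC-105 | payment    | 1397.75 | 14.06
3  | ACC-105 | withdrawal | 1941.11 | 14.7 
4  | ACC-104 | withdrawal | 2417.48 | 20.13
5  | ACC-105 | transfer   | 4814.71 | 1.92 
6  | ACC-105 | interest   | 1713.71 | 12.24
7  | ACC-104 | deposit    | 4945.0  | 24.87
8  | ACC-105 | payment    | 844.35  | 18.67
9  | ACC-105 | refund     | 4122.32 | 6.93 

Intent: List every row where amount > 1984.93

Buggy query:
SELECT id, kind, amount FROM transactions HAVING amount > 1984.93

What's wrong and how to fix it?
Bug: HAVING filters the output of aggregation, but this query has no GROUP BY and no aggregate functions, so SQLite rejects it (HAVING clause on a non-aggregate query); the condition here is per row

Fix: Use WHERE for row-level filtering

Corrected query:
SELECT id, kind, amount FROM transactions WHERE amount > 1984.93

Result:
id | kind       | amount 
---+------------+--------
1  | deposit    | 3750.43
4  | withdrawal | 2417.48
5  | transfer   | 4814.71
7  | deposit    | 4945   
9  | refund     | 4122.32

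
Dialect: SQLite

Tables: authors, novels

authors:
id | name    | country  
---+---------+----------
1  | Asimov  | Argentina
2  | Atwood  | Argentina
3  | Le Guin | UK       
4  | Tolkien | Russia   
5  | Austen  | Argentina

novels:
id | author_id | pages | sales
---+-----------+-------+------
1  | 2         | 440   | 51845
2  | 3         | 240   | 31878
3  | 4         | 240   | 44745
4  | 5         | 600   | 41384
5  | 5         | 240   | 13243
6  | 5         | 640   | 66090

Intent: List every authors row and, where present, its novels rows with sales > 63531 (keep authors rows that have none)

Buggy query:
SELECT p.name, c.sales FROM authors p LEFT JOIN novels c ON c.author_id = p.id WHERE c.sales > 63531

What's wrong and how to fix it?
Bug: Filtering c.sales in WHERE discards the NULL rows produced by LEFT JOIN, turning it into an inner join

Fix: Put 'c.sales > 63531' in the JOIN's ON clause instead of WHERE

Corrected query:
SELECT p.name, c.sales FROM authors p LEFT JOIN novels c ON c.author_id = p.id AND c.sales > 63531

Result:
name    | sales
--------+------
Asimov  | NULL 
Atwood  | NULL 
Le Guin | NULL 
Tolkien | NULL 
Austen  | 66090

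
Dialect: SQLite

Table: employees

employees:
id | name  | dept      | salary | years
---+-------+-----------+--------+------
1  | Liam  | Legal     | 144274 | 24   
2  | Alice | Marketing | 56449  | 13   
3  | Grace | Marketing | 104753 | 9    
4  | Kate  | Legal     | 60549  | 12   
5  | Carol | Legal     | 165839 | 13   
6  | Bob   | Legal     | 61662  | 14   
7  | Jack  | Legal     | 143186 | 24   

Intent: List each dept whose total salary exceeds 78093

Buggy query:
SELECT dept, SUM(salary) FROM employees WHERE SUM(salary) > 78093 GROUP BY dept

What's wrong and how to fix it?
Bug: WHERE runs before GROUP BY, so aggregates aren't available there

Fix: Use HAVING (which filters groups after aggregation) instead of WHERE

Corrected query:
SELECT dept, SUM(salary) FROM employees GROUP BY dept HAVING SUM(salary) > 78093

Result:
dept      | SUM(salary)
----------+------------
Legal     | 575510     
Marketing | 161202     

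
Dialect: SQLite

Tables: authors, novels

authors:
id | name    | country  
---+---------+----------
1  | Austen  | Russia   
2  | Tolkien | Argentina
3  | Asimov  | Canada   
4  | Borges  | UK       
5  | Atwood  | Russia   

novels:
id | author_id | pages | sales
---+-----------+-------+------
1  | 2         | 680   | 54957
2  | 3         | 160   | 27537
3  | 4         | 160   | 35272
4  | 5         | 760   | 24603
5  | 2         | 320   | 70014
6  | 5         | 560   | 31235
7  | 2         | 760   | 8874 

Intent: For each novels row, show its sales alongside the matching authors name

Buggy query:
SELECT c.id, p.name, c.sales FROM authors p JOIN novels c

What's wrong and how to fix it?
Bug: Missing join condition: each novels row is matched to all authors rows instead of just its own

Fix: Add ON c.author_id = p.id to the JOIN

Corrected query:
SELECT c.id, p.name, c.sales FROM authors p JOIN novels c ON c.author_id = p.id

Result:
id | name    | sales
---+---------+------
1  | Tolkien | 54957
2  | Asimov  | 27537
3  | Borges  | 35272
4  | Atwood  | 24603
5  | Tolkien | 70014
6  | Atwood  | 31235
7  | Tolkien | 8874 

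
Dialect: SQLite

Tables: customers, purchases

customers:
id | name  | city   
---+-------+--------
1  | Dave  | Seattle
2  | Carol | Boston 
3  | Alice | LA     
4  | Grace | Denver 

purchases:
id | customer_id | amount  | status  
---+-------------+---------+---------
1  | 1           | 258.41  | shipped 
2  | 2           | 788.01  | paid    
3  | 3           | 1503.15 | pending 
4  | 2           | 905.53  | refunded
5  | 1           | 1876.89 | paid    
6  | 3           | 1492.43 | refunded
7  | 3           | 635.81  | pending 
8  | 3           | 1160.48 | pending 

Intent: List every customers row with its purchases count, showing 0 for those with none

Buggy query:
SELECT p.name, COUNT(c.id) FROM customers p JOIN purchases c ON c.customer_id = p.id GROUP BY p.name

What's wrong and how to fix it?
Bug: INNER JOIN drops customers rows that have no matching purchases rows

Fix: Use LEFT JOIN so parents without children still appear (COUNT(c.id) gives 0)

Corrected query:
SELECT p.name, COUNT(c.id) FROM customers p LEFT JOIN purchases c ON c.customer_id = p.id GROUP BY p.name

Result:
name  | COUNT(c.id)
------+------------
Alice | 4          
Carol | 2          
Dave  | 2          
Grace | 0          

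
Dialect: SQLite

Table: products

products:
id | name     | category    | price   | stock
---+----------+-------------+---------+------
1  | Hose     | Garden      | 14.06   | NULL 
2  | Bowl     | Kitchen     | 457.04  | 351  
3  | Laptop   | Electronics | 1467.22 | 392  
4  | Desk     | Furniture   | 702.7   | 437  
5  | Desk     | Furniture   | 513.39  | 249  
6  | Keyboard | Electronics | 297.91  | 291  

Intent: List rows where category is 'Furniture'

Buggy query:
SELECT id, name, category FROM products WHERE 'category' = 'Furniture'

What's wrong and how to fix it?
Bug: 'category' in single quotes is a string literal, not the column; the comparison is literal-vs-literal and never true

Fix: Remove the quotes around the column name (or use double quotes for an identifier)

Corrected query:
SELECT id, name, category FROM products WHERE category = 'Furniture'

Result:
id | name | category 
---+------+----------
4  | Desk | Furniture
5  | Desk | Furniture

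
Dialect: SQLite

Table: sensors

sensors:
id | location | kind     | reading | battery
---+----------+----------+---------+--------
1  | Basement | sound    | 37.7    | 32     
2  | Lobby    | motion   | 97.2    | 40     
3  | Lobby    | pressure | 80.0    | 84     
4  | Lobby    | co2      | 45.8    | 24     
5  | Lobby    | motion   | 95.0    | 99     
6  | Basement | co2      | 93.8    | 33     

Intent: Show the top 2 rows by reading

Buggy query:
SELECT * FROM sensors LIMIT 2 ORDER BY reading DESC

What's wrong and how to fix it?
Bug: ORDER BY cannot follow LIMIT; LIMIT is the final clause

Fix: Swap the clauses: ORDER BY first, then LIMIT

Corrected query:
SELECT * FROM sensors ORDER BY reading DESC LIMIT 2

Result:
id | location | kind   | reading | battery
---+----------+--------+---------+--------
2  | Lobby    | motion | 97.2    | 40     
5  | Lobby    | motion | 95      | 99     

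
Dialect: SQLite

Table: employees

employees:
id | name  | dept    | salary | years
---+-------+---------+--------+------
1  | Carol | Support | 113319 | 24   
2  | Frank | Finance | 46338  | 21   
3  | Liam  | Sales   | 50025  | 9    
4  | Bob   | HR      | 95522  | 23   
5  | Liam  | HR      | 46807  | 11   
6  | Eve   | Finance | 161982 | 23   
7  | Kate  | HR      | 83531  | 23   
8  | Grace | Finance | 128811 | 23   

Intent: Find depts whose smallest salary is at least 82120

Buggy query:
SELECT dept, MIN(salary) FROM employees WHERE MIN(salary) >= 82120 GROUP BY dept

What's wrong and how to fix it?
Bug: MIN() in WHERE is a misuse of aggregate

Fix: Use HAVING for the per-group MIN condition

Corrected query:
SELECT dept, MIN(salary) FROM employees GROUP BY dept HAVING MIN(salary) >= 82120

Result:
dept    | MIN(salary)
--------+------------
Support | 113319     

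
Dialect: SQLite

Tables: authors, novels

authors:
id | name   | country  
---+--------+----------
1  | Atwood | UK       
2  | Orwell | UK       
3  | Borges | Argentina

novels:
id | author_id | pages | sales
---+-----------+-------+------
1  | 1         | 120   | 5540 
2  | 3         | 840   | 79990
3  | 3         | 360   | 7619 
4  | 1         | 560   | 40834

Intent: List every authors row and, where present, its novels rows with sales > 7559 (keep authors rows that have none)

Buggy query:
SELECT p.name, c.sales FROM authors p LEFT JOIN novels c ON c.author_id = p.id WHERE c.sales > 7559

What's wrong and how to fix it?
Bug: A WHERE condition on the right-hand table after LEFT JOIN drops unmatched parents

Fix: Move the right-table condition into the ON clause so unmatched parents are kept

Corrected query:
SELECT p.name, c.sales FROM authors p LEFT JOIN novels c ON c.author_id = p.id AND c.sales > 7559

Result:
name   | sales
-------+------
Atwood | 40834
Orwell | NULL 
Borges | 7619 
Borges | 79990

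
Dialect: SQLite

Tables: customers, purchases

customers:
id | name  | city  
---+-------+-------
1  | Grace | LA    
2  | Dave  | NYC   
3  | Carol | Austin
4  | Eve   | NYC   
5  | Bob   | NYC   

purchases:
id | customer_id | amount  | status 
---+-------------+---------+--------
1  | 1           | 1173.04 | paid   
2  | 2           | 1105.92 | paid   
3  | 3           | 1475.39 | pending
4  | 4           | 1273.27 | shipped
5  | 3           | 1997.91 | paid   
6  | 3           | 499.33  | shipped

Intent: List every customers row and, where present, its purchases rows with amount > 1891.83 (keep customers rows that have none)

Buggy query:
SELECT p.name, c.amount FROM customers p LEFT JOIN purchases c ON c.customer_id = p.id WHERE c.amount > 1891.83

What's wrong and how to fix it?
Bug: Filtering c.amount in WHERE discards the NULL rows produced by LEFT JOIN, turning it into an inner join

Fix: Move the right-table condition into the ON clause so unmatched parents are kept

Corrected query:
SELECT p.name, c.amount FROM customers p LEFT JOIN purchases c ON c.customer_id = p.id AND c.amount > 1891.83

Result:
name  | amount 
------+--------
Grace | NULL   
Dave  | NULL   
Carol | 1997.91
Eve   | NULL   
Bob   | NULL   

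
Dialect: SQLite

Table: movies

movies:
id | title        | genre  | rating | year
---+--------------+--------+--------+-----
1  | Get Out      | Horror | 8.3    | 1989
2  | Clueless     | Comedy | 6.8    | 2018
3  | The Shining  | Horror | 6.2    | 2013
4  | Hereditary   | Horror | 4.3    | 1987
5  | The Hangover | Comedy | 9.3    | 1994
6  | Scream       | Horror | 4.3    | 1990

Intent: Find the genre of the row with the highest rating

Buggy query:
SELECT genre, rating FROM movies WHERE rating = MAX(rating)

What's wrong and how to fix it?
Bug: WHERE is evaluated per row; an aggregate over the whole table isn't defined there

Fix: Use a subquery: WHERE rating = (SELECT MAX(rating) FROM movies)

Corrected query:
SELECT genre, rating FROM movies WHERE rating = (SELECT MAX(rating) FROM movies)

Result:
genre  | rating
-------+-------
Comedy | 9.3   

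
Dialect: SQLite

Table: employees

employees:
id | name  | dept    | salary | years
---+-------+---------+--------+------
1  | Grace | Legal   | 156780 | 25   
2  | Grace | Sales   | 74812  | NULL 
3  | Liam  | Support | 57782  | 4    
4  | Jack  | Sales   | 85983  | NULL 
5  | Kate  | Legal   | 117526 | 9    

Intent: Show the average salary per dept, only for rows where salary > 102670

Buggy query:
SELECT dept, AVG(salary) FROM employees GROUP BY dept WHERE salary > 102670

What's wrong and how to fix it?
Bug: Row-level WHERE must come before GROUP BY in the clause order

Fix: Place WHERE between FROM and GROUP BY

Corrected query:
SELECT dept, AVG(salary) FROM employees WHERE salary > 102670 GROUP BY dept

Result:
dept  | AVG(salary)
------+------------
Legal | 137153     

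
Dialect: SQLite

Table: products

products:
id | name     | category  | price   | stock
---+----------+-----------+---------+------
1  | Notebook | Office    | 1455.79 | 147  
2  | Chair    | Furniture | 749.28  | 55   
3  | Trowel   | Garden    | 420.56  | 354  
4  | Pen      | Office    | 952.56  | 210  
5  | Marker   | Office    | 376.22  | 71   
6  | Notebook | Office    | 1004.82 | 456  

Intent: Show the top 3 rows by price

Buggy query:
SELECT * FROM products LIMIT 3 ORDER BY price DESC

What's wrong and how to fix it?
Bug: LIMIT must come after ORDER BY

Fix: Swap the clauses: ORDER BY first, then LIMIT

Corrected query:
SELECT * FROM products ORDER BY price DESC LIMIT 3

Result:
id | name     | category | price   | stock
---+----------+----------+---------+------
1  | Notebook | Office   | 1455.79 | 147  
6  | Notebook | Office   | 1004.82 | 456  
4  | Pen      | Office   | 952.56  | 210  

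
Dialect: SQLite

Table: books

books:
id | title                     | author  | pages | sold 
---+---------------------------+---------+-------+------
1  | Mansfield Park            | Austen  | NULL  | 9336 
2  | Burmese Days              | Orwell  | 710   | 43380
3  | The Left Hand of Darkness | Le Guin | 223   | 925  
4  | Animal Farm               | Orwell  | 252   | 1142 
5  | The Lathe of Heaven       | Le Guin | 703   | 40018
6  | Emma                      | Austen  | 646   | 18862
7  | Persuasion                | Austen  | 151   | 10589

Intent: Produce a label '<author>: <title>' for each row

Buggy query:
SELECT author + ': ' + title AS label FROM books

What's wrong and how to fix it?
Bug: '+' is numeric addition; on text columns SQLite converts them to 0 instead of concatenating

Fix: Replace + with || to concatenate text

Corrected query:
SELECT author || ': ' || title AS label FROM books

Result:
label                             
----------------------------------
Austen: Mansfield Park            
Orwell: Burmese Days              
Le Guin: The Left Hand of Darkness
Orwell: Animal Farm               
Le Guin: The Lathe of Heaven      
Austen: Emma                      
Austen: Persuasion                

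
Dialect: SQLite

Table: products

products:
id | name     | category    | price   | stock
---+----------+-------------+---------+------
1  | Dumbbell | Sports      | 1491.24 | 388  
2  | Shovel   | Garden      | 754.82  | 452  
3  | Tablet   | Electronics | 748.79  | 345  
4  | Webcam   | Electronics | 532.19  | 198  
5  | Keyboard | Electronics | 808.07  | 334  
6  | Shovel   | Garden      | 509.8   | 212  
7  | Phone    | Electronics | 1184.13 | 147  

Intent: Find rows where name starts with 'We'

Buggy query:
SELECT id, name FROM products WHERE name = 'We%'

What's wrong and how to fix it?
Bug: '=' compares the literal string including the % character; pattern matching needs LIKE

Fix: Replace '=' with LIKE so 'We%' is treated as a pattern

Corrected query:
SELECT id, name FROM products WHERE name LIKE 'We%'

Result:
id | name  
---+-------
4  | Webcam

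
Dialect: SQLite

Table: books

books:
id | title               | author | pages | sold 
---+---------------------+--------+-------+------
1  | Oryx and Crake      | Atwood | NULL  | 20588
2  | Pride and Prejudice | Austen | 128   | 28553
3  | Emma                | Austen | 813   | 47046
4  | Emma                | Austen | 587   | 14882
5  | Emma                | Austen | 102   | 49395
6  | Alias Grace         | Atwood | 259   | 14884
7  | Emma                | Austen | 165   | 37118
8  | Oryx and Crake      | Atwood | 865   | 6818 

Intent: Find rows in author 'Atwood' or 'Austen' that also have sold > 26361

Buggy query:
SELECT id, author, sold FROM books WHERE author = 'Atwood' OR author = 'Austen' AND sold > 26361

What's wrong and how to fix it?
Bug: AND binds tighter than OR, so this parses as author = 'Atwood' OR (author = 'Austen' AND sold > 26361)

Fix: Group the OR with parentheses (or use IN), then AND the threshold

Corrected query:
SELECT id, author, sold FROM books WHERE (author = 'Atwood' OR author = 'Austen') AND sold > 26361

Result:
id | author | sold 
---+--------+------
2  | Austen | 28553
3  | Austen | 47046
5  | Austen | 49395
7  | Austen | 37118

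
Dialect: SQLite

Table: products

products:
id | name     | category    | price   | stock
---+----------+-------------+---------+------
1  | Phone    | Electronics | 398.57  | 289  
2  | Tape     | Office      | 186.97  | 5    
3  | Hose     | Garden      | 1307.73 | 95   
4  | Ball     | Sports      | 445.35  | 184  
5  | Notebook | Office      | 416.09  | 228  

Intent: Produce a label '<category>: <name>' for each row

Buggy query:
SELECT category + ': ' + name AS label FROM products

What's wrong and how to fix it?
Bug: '+' is numeric addition; on text columns SQLite converts them to 0 instead of concatenating

Fix: Replace + with || to concatenate text

Corrected query:
SELECT category || ': ' || name AS label FROM products

Result:
label             
------------------
Electronics: Phone
Office: Tape      
Garden: Hose      
Sports: Ball      
Office: Notebook  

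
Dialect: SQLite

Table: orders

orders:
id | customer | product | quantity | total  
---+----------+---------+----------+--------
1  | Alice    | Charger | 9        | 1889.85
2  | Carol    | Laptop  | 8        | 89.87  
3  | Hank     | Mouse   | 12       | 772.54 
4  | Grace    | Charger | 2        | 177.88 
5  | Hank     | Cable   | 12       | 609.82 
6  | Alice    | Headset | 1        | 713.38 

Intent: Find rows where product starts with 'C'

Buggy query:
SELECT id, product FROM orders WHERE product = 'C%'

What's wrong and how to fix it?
Bug: '=' compares the literal string including the % character; pattern matching needs LIKE

Fix: Use LIKE for wildcard pattern matching

Corrected query:
SELECT id, product FROM orders WHERE product LIKE 'C%'

Result:
id | product
---+--------
1  | Charger
4  | Charger
5  | Cable  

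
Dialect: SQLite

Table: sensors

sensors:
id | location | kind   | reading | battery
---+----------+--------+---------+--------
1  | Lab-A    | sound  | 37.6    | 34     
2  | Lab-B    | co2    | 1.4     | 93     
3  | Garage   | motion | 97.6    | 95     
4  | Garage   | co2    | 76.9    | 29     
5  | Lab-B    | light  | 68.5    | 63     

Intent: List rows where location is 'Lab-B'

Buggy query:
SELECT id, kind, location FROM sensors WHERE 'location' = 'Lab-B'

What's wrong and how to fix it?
Bug: Single quotes denote string literals in SQL; the column name is being compared as a constant string

Fix: Reference the column as location without single quotes

Corrected query:
SELECT id, kind, location FROM sensors WHERE location = 'Lab-B'

Result:
id | kind  | location
---+-------+---------
2  | co2   | Lab-B   
5  | light | Lab-B   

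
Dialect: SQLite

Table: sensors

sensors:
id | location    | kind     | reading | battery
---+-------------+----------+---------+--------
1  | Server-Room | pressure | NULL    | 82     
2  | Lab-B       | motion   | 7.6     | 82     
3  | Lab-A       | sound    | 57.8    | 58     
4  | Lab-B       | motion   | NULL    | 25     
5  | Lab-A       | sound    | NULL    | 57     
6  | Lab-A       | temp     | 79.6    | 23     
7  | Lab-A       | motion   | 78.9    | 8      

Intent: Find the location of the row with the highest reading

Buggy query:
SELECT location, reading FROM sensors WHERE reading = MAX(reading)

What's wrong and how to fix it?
Bug: MAX(reading) is an aggregate and cannot be used directly in WHERE

Fix: Use a subquery: WHERE reading = (SELECT MAX(reading) FROM sensors)

Corrected query:
SELECT location, reading FROM sensors WHERE reading = (SELECT MAX(reading) FROM sensors)

Result:
location | reading
---------+--------
Lab-A    | 79.6   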